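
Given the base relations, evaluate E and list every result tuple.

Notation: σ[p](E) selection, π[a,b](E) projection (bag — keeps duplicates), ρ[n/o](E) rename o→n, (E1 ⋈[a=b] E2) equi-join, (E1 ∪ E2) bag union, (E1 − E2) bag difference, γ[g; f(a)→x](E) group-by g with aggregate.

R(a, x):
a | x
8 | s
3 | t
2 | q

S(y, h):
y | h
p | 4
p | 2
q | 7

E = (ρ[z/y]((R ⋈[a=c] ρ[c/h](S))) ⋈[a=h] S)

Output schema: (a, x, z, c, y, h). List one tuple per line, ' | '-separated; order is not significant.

Subexpression sizes:
  R → 3
  S → 3
  ρ[c/h](S) → 3
  (R ⋈[a=c] ρ[c/h](S)) → 1
  ρ[z/y]((R ⋈[a=c] ρ[c/h](S))) → 1
  S → 3
  (ρ[z/y]((R ⋈[a=c] ρ[c/h](S))) ⋈[a=h] S) → 1

== RESULT ==
a | x | z | c | y | h
2 | q | p | 2 | p | 2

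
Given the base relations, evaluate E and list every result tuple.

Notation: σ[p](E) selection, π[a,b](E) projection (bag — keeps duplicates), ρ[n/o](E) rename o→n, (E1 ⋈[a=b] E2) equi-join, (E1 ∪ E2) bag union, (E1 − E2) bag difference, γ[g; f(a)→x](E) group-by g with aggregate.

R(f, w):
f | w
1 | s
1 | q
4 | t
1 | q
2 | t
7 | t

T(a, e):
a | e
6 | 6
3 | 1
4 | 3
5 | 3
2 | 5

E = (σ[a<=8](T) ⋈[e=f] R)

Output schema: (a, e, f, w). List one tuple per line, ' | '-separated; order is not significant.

Per-node cardinality:
  T → 5
  σ[a<=8](T) → 5
  R → 6
  (σ[a<=8](T) ⋈[e=f] R) → 3

== RESULT ==
a | e | f | w
3 | 1 | 1 | q
3 | 1 | 1 | q
3 | 1 | 1 | s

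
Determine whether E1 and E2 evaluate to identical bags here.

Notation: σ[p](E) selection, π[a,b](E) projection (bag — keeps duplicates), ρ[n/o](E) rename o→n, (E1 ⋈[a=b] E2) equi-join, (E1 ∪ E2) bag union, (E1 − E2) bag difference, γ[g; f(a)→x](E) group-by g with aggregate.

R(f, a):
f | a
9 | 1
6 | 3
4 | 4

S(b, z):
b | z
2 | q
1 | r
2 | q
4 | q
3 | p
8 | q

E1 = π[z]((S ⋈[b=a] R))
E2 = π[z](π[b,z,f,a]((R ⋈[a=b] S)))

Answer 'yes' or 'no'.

E1 stepwise |·|:
  S → 6
  R → 3
  (S ⋈[b=a] R) → 3
  π[z]((S ⋈[b=a] R)) → 3
E2 stepwise |·|:
  R → 3
  S → 6
  (R ⋈[a=b] S) → 3
  π[b,z,f,a]((R ⋈[a=b] S)) → 3
  π[z](π[b,z,f,a]((R ⋈[a=b] S))) → 3

E1 and E2 produce the same multiset:
z
p
q
r

yes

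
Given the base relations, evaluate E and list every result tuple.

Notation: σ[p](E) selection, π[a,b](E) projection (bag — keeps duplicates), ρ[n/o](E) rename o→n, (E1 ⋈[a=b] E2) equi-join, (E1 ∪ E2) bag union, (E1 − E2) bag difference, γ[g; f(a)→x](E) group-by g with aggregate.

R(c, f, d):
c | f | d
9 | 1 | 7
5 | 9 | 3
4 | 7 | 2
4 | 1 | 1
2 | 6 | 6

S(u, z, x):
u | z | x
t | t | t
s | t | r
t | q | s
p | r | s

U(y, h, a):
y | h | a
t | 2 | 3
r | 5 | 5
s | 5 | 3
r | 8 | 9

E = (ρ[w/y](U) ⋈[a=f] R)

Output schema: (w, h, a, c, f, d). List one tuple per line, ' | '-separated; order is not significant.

Per-node cardinality:
  U → 4
  ρ[w/y](U) → 4
  R → 5
  (ρ[w/y](U) ⋈[a=f] R) → 1

== RESULT ==
w | h | a | c | f | d
r | 8 | 9 | 5 | 9 | 3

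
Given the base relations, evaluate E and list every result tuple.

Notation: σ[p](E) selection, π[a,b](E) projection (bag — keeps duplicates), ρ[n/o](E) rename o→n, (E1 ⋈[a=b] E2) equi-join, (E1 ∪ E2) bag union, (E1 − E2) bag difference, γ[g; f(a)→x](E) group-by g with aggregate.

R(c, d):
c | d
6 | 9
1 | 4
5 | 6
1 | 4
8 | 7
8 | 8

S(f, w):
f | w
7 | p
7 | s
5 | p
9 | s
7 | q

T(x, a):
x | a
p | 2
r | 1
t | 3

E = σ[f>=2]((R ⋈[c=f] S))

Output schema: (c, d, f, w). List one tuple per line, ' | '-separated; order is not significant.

Per-node cardinality:
  R → 6
  S → 5
  (R ⋈[c=f] S) → 1
  σ[f>=2]((R ⋈[c=f] S)) → 1

== RESULT ==
c | d | f | w
5 | 6 | 5 | p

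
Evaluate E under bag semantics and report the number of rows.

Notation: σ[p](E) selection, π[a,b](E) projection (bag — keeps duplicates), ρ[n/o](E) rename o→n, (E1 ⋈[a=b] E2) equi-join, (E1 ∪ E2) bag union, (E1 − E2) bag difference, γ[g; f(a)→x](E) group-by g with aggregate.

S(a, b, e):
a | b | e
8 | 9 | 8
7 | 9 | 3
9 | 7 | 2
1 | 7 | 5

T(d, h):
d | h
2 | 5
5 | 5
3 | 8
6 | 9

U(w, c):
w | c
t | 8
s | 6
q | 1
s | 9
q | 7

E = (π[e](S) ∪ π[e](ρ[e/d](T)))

Per-node cardinality:
  S → 4
  π[e](S) → 4
  T → 4
  ρ[e/d](T) → 4
  π[e](ρ[e/d](T)) → 4
  (π[e](S) ∪ π[e](ρ[e/d](T))) → 8

|E| = 8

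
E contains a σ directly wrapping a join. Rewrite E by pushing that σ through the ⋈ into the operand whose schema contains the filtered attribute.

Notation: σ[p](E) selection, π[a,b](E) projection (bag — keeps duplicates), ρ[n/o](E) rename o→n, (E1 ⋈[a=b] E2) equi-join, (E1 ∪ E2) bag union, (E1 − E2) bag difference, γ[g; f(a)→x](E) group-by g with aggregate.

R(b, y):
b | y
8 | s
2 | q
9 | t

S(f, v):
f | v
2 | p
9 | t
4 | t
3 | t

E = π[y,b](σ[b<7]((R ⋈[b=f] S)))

σ filters on b, owned by the left side.
E' = π[y,b]((σ[b<7](R) ⋈[b=f] S))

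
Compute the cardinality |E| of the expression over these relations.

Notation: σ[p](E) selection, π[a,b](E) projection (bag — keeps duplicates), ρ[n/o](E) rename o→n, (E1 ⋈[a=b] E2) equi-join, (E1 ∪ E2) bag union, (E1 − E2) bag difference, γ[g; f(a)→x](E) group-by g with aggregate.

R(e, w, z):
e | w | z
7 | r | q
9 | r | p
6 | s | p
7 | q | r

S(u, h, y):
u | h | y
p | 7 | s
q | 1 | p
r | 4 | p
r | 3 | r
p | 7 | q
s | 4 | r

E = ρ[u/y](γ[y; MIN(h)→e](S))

Subexpression sizes:
  S → 6
  γ[y; MIN(h)→e](S) → 4
  ρ[u/y](γ[y; MIN(h)→e](S)) → 4

|E| = 4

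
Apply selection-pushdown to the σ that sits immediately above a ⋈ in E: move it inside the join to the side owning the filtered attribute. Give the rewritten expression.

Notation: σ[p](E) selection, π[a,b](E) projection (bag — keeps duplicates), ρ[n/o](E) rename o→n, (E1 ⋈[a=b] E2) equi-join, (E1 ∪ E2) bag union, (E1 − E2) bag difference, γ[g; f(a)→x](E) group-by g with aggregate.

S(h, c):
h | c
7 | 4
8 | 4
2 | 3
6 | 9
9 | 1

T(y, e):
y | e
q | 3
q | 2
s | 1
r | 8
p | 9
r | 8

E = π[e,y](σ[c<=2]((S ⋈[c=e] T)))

σ filters on c, owned by the left side.
E' = π[e,y]((σ[c<=2](S) ⋈[c=e] T))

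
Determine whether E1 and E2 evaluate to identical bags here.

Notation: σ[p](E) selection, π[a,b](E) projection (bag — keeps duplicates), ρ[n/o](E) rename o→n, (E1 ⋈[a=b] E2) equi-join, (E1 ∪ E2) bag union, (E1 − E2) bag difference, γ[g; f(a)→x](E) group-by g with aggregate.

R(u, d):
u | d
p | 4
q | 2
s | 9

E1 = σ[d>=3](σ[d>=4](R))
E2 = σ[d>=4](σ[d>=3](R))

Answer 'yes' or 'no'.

E1 stepwise |·|:
  R → 3
  σ[d>=4](R) → 2
  σ[d>=3](σ[d>=4](R)) → 2
E2 stepwise |·|:
  R → 3
  σ[d>=3](R) → 2
  σ[d>=4](σ[d>=3](R)) → 2

E1 and E2 produce the same multiset:
u | d
p | 4
s | 9

yes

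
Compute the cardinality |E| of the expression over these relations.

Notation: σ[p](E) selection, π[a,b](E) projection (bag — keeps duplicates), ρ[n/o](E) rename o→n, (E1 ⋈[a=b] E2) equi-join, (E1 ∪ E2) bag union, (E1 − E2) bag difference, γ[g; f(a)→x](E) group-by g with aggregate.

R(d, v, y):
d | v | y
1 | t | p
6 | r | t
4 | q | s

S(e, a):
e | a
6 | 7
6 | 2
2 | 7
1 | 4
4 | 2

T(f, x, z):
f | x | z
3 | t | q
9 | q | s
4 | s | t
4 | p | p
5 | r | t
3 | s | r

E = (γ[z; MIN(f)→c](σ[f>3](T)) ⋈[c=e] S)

Per-node cardinality:
  T → 6
  σ[f>3](T) → 4
  γ[z; MIN(f)→c](σ[f>3](T)) → 3
  S → 5
  (γ[z; MIN(f)→c](σ[f>3](T)) ⋈[c=e] S) → 2

|E| = 2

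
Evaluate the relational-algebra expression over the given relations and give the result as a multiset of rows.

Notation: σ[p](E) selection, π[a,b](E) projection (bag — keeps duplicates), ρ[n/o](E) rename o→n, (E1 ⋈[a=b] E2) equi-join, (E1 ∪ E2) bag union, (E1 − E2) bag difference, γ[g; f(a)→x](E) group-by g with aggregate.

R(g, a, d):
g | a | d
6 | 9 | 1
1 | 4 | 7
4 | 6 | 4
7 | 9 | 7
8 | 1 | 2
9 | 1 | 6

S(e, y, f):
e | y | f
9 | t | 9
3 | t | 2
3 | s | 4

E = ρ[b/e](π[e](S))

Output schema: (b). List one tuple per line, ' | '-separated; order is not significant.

Row counts bottom-up:
  S → 3
  π[e](S) → 3
  ρ[b/e](π[e](S)) → 3

== RESULT ==
b
3
3
9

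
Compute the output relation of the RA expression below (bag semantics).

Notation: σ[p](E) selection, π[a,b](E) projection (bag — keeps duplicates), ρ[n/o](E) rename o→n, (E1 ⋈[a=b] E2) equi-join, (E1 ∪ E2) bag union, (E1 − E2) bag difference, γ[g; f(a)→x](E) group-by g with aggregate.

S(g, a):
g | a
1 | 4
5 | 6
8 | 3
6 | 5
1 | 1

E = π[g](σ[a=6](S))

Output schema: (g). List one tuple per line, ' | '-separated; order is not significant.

Subexpression sizes:
  S → 5
  σ[a=6](S) → 1
  π[g](σ[a=6](S)) → 1

== RESULT ==
g
5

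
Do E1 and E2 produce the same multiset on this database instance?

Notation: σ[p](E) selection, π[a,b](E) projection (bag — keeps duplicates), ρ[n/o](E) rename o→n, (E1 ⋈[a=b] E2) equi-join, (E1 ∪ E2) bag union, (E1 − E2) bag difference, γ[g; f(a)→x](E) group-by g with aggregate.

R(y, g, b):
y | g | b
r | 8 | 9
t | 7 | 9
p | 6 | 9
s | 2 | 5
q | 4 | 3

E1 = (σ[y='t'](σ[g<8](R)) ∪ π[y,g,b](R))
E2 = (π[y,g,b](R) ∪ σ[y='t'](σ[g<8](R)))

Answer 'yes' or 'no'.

E1 subexpression sizes:
  R → 5
  σ[g<8](R) → 4
  σ[y='t'](σ[g<8](R)) → 1
  R → 5
  π[y,g,b](R) → 5
  (σ[y='t'](σ[g<8](R)) ∪ π[y,g,b](R)) → 6
E2 subexpression sizes:
  R → 5
  π[y,g,b](R) → 5
  R → 5
  σ[g<8](R) → 4
  σ[y='t'](σ[g<8](R)) → 1
  (π[y,g,b](R) ∪ σ[y='t'](σ[g<8](R))) → 6

E1 and E2 produce the same multiset:
y | g | b
p | 6 | 9
q | 4 | 3
r | 8 | 9
s | 2 | 5
t | 7 | 9
t | 7 | 9

yes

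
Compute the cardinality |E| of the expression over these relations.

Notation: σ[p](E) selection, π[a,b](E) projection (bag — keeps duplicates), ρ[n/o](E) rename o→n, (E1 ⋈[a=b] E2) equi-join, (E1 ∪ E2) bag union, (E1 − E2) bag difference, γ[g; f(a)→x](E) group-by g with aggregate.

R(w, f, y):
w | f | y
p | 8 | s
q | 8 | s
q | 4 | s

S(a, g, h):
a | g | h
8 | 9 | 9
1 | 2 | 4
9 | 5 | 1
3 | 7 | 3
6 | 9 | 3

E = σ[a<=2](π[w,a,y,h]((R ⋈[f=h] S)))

Row counts bottom-up:
  R → 3
  S → 5
  (R ⋈[f=h] S) → 1
  π[w,a,y,h]((R ⋈[f=h] S)) → 1
  σ[a<=2](π[w,a,y,h]((R ⋈[f=h] S))) → 1

|E| = 1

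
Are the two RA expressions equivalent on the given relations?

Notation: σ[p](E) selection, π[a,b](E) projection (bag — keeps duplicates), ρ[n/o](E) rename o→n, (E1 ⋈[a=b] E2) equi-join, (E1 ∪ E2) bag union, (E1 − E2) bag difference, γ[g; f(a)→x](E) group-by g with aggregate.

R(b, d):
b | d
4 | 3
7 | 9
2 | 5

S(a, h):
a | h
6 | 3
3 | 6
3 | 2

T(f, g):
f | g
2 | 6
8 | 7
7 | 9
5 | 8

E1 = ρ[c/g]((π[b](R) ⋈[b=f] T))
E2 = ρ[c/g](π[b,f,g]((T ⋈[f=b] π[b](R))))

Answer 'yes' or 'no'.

E1 row counts bottom-up:
  R → 3
  π[b](R) → 3
  T → 4
  (π[b](R) ⋈[b=f] T) → 2
  ρ[c/g]((π[b](R) ⋈[b=f] T)) → 2
E2 row counts bottom-up:
  T → 4
  R → 3
  π[b](R) → 3
  (T ⋈[f=b] π[b](R)) → 2
  π[b,f,g]((T ⋈[f=b] π[b](R))) → 2
  ρ[c/g](π[b,f,g]((T ⋈[f=b] π[b](R)))) → 2

E1 and E2 produce the same multiset:
b | f | c
2 | 2 | 6
7 | 7 | 9

yes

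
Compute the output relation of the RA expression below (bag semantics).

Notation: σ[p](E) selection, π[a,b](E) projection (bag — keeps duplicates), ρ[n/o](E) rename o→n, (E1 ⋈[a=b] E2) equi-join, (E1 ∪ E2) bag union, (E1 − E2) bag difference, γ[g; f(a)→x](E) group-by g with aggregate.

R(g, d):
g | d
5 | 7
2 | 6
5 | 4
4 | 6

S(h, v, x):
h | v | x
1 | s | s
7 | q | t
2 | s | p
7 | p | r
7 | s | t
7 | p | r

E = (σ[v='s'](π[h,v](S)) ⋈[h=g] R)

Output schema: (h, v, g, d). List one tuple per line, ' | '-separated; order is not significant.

Per-node cardinality:
  S → 6
  π[h,v](S) → 6
  σ[v='s'](π[h,v](S)) → 3
  R → 4
  (σ[v='s'](π[h,v](S)) ⋈[h=g] R) → 1

== RESULT ==
h | v | g | d
2 | s | 2 | 6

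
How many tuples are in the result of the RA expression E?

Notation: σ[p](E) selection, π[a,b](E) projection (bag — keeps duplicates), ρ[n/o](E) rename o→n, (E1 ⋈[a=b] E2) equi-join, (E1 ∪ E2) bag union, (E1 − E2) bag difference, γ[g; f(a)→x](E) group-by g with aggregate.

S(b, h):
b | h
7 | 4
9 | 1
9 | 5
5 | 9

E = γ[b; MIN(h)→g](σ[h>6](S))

Per-node cardinality:
  S → 4
  σ[h>6](S) → 1
  γ[b; MIN(h)→g](σ[h>6](S)) → 1

|E| = 1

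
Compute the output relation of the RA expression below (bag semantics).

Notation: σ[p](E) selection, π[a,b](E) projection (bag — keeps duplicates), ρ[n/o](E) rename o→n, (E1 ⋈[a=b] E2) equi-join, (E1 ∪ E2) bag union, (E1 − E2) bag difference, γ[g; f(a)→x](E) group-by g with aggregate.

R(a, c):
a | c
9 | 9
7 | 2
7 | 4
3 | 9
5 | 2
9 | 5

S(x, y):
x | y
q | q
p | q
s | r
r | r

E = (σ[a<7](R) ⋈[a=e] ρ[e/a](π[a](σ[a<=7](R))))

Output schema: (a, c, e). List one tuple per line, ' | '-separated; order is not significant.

Per-node cardinality:
  R → 6
  σ[a<7](R) → 2
  R → 6
  σ[a<=7](R) → 4
  π[a](σ[a<=7](R)) → 4
  ρ[e/a](π[a](σ[a<=7](R))) → 4
  (σ[a<7](R) ⋈[a=e] ρ[e/a](π[a](σ[a<=7](R)))) → 2

== RESULT ==
a | c | e
3 | 9 | 3
5 | 2 | 5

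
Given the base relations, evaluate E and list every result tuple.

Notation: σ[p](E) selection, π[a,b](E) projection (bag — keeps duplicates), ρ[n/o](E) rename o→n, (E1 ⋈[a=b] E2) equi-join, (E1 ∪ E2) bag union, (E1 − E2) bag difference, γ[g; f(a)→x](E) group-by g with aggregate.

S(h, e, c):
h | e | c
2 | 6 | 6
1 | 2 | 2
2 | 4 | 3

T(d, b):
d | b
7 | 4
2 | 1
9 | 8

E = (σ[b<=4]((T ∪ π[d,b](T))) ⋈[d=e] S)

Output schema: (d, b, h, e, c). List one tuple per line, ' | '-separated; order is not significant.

Subexpression sizes:
  T → 3
  T → 3
  π[d,b](T) → 3
  (T ∪ π[d,b](T)) → 6
  σ[b<=4]((T ∪ π[d,b](T))) → 4
  S → 3
  (σ[b<=4]((T ∪ π[d,b](T))) ⋈[d=e] S) → 2

== RESULT ==
d | b | h | e | c
2 | 1 | 1 | 2 | 2
2 | 1 | 1 | 2 | 2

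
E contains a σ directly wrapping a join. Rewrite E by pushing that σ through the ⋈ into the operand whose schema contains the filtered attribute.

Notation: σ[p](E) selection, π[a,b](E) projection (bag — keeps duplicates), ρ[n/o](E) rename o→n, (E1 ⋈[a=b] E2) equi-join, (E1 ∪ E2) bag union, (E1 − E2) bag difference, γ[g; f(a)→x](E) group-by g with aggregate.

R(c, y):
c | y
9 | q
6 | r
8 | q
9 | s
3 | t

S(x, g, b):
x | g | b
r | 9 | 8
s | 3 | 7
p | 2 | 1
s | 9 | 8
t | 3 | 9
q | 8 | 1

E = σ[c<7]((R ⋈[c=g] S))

σ filters on c, owned by the left side.
E' = (σ[c<7](R) ⋈[c=g] S)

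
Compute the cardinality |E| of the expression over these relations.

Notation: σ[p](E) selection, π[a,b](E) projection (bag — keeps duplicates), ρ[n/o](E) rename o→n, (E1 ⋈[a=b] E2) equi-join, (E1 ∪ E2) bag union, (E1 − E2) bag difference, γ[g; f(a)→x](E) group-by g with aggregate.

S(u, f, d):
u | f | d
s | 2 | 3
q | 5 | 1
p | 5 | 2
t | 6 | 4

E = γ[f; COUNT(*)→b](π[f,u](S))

Stepwise |·|:
  S → 4
  π[f,u](S) → 4
  γ[f; COUNT(*)→b](π[f,u](S)) → 3

|E| = 3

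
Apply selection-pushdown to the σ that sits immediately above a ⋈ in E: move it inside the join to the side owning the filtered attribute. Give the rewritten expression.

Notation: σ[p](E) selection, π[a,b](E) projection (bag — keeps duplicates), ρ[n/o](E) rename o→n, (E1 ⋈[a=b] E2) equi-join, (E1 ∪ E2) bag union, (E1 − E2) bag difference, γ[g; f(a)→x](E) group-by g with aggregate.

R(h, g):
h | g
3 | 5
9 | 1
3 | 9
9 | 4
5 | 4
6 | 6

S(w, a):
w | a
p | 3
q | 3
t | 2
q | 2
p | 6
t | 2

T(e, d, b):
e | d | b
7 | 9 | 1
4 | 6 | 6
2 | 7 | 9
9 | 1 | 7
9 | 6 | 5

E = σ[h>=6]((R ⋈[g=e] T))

σ filters on h, owned by the left side.
E' = (σ[h>=6](R) ⋈[g=e] T)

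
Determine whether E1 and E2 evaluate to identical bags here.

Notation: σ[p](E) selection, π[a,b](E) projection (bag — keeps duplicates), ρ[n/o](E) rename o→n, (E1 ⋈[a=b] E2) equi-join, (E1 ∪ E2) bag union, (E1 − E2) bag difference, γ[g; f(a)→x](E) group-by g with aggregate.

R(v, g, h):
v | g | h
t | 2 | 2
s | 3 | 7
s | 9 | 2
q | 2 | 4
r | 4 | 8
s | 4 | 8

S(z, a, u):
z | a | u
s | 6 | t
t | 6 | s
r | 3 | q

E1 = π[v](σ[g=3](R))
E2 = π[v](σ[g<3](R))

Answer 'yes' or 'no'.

E1 row counts bottom-up:
  R → 6
  σ[g=3](R) → 1
  π[v](σ[g=3](R)) → 1
E2 row counts bottom-up:
  R → 6
  σ[g<3](R) → 2
  π[v](σ[g<3](R)) → 2

E1 result:
v
s
E2 result:
v
q
t
Witness: ('t',) appears 0× in E1 but 1× in E2.

no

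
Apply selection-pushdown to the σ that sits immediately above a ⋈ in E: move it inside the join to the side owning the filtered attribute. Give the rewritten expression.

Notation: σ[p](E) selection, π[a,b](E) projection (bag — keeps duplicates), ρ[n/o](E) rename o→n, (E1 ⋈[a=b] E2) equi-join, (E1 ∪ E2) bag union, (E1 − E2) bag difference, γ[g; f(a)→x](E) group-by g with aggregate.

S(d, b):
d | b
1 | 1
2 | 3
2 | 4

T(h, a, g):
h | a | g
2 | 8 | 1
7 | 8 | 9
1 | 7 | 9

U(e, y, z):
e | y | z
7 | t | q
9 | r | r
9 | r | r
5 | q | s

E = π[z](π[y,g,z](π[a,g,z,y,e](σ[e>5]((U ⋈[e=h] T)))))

σ filters on e, owned by the left side.
E' = π[z](π[y,g,z](π[a,g,z,y,e]((σ[e>5](U) ⋈[e=h] T))))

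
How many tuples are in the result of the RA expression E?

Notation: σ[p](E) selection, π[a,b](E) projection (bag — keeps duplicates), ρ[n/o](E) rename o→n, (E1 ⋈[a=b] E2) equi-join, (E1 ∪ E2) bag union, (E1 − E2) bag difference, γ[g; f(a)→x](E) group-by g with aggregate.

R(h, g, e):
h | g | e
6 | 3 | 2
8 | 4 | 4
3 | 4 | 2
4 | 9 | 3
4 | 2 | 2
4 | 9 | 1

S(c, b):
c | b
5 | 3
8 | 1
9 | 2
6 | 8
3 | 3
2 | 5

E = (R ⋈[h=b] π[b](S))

Row counts bottom-up:
  R → 6
  S → 6
  π[b](S) → 6
  (R ⋈[h=b] π[b](S)) → 3

|E| = 3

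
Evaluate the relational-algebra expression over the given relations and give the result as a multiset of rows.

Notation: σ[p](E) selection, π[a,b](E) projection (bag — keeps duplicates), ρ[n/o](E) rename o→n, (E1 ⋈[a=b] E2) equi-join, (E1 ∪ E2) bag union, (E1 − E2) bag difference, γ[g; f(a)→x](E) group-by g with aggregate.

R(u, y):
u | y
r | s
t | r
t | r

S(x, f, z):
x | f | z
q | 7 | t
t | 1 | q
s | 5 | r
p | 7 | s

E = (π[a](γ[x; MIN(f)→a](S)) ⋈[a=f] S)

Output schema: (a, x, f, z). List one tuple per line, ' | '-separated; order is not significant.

Per-node cardinality:
  S → 4
  γ[x; MIN(f)→a](S) → 4
  π[a](γ[x; MIN(f)→a](S)) → 4
  S → 4
  (π[a](γ[x; MIN(f)→a](S)) ⋈[a=f] S) → 6

== RESULT ==
a | x | f | z
1 | t | 1 | q
5 | s | 5 | r
7 | p | 7 | s
7 | p | 7 | s
7 | q | 7 | t
7 | q | 7 | t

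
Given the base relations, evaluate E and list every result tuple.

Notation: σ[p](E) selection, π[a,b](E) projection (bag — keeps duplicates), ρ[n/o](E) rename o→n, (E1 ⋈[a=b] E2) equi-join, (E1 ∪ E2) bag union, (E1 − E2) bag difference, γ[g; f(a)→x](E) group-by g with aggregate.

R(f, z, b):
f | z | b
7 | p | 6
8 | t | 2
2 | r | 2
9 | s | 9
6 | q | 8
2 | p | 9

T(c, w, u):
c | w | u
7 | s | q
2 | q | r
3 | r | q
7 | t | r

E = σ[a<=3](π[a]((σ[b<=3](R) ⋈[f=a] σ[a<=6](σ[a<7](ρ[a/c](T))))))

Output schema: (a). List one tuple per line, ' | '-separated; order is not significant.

Per-node cardinality:
  R → 6
  σ[b<=3](R) → 2
  T → 4
  ρ[a/c](T) → 4
  σ[a<7](ρ[a/c](T)) → 2
  σ[a<=6](σ[a<7](ρ[a/c](T))) → 2
  (σ[b<=3](R) ⋈[f=a] σ[a<=6](σ[a<7](ρ[a/c](T)))) → 1
  π[a]((σ[b<=3](R) ⋈[f=a] σ[a<=6](σ[a<7](ρ[a/c](T))))) → 1
  σ[a<=3](π[a]((σ[b<=3](R) ⋈[f=a] σ[a<=6](σ[a<7](ρ[a/c](T)))))) → 1

== RESULT ==
a
2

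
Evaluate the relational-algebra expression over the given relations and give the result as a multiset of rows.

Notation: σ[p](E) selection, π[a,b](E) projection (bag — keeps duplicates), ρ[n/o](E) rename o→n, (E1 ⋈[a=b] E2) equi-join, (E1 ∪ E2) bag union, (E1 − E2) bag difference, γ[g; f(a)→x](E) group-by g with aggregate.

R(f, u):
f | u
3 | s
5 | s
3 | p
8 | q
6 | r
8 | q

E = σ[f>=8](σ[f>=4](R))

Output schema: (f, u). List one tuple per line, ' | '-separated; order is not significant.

Stepwise |·|:
  R → 6
  σ[f>=4](R) → 4
  σ[f>=8](σ[f>=4](R)) → 2

== RESULT ==
f | u
8 | q
8 | q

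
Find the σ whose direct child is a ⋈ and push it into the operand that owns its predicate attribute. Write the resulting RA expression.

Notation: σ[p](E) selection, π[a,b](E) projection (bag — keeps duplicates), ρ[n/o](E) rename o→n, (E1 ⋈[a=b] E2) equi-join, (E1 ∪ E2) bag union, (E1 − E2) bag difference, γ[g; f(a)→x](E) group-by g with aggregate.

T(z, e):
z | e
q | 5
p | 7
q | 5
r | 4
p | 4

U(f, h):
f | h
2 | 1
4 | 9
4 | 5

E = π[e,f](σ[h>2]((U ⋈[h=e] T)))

σ filters on h, owned by the left side.
E' = π[e,f]((σ[h>2](U) ⋈[h=e] T))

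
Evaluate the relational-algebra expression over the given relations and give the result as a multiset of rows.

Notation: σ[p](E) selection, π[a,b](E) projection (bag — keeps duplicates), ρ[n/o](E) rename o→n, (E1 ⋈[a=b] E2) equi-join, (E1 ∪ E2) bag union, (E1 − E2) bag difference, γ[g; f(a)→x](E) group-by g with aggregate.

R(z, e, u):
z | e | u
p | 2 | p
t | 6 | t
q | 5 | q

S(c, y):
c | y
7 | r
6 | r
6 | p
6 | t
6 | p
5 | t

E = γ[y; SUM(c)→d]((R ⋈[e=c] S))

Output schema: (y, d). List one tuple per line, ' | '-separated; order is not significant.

Row counts bottom-up:
  R → 3
  S → 6
  (R ⋈[e=c] S) → 5
  γ[y; SUM(c)→d]((R ⋈[e=c] S)) → 3

== RESULT ==
y | d
p | 12
r | 6
t | 11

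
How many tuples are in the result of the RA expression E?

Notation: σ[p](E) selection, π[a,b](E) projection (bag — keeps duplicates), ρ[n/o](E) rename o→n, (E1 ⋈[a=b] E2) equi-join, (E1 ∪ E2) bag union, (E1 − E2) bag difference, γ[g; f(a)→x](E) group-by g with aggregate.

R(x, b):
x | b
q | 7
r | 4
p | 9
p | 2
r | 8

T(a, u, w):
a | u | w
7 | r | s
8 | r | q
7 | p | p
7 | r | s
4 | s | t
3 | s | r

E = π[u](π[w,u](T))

Stepwise |·|:
  T → 6
  π[w,u](T) → 6
  π[u](π[w,u](T)) → 6

|E| = 6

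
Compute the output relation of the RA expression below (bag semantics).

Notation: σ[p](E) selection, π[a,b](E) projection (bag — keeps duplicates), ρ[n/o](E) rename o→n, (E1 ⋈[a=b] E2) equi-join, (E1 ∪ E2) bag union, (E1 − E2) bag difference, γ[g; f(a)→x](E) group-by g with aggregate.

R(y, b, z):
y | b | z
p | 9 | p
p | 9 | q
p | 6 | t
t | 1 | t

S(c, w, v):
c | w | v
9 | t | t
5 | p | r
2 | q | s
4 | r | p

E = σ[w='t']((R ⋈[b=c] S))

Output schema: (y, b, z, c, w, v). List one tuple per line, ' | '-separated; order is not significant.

Per-node cardinality:
  R → 4
  S → 4
  (R ⋈[b=c] S) → 2
  σ[w='t']((R ⋈[b=c] S)) → 2

== RESULT ==
y | b | z | c | w | v
p | 9 | p | 9 | t | t
p | 9 | q | 9 | t | t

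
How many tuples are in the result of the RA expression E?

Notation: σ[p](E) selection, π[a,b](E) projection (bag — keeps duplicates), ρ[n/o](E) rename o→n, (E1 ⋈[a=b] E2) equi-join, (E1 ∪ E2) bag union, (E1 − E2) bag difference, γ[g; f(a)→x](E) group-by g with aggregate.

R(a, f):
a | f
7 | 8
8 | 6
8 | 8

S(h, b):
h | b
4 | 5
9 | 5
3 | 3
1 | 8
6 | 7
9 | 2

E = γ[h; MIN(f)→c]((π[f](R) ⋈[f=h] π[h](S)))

Subexpression sizes:
  R → 3
  π[f](R) → 3
  S → 6
  π[h](S) → 6
  (π[f](R) ⋈[f=h] π[h](S)) → 1
  γ[h; MIN(f)→c]((π[f](R) ⋈[f=h] π[h](S))) → 1

|E| = 1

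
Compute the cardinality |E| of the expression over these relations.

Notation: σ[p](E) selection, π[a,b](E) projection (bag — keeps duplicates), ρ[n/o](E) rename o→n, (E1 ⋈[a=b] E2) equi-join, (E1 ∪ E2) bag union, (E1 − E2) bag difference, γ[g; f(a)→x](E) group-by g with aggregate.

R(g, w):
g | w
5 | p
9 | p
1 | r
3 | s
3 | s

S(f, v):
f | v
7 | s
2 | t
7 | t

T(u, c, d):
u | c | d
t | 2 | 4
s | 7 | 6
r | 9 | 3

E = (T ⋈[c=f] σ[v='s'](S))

Subexpression sizes:
  T → 3
  S → 3
  σ[v='s'](S) → 1
  (T ⋈[c=f] σ[v='s'](S)) → 1

|E| = 1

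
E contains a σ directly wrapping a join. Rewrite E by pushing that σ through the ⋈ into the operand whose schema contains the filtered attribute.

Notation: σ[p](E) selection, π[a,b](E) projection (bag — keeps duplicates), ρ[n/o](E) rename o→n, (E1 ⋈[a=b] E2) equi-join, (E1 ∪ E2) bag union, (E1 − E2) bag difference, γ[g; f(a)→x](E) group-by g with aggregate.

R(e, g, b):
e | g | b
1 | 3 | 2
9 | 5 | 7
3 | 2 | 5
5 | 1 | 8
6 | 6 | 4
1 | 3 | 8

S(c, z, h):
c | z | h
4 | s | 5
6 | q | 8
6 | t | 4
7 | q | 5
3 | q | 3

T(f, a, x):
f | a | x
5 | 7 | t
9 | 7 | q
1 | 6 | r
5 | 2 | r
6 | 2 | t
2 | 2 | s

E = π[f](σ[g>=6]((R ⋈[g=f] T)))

σ filters on g, owned by the left side.
E' = π[f]((σ[g>=6](R) ⋈[g=f] T))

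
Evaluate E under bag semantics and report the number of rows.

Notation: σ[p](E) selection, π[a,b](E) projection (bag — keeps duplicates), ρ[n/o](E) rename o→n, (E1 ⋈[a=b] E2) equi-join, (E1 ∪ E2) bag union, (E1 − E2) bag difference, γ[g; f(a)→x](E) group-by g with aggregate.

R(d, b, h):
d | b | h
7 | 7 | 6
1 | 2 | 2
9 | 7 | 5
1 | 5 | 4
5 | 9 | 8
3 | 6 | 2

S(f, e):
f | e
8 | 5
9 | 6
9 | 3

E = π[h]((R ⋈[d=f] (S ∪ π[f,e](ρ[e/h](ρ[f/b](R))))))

Stepwise |·|:
  R → 6
  S → 3
  R → 6
  ρ[f/b](R) → 6
  ρ[e/h](ρ[f/b](R)) → 6
  π[f,e](ρ[e/h](ρ[f/b](R))) → 6
  (S ∪ π[f,e](ρ[e/h](ρ[f/b](R)))) → 9
  (R ⋈[d=f] (S ∪ π[f,e](ρ[e/h](ρ[f/b](R))))) → 6
  π[h]((R ⋈[d=f] (S ∪ π[f,e](ρ[e/h](ρ[f/b](R)))))) → 6

|E| = 6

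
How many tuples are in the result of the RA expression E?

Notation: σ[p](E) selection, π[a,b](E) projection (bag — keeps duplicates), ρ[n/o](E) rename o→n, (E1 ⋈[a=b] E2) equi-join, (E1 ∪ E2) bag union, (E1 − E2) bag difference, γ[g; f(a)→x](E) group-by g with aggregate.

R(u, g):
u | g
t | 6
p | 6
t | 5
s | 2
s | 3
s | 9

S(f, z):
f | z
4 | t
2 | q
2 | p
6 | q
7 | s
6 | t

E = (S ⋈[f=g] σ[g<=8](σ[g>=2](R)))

Per-node cardinality:
  S → 6
  R → 6
  σ[g>=2](R) → 6
  σ[g<=8](σ[g>=2](R)) → 5
  (S ⋈[f=g] σ[g<=8](σ[g>=2](R))) → 6

|E| = 6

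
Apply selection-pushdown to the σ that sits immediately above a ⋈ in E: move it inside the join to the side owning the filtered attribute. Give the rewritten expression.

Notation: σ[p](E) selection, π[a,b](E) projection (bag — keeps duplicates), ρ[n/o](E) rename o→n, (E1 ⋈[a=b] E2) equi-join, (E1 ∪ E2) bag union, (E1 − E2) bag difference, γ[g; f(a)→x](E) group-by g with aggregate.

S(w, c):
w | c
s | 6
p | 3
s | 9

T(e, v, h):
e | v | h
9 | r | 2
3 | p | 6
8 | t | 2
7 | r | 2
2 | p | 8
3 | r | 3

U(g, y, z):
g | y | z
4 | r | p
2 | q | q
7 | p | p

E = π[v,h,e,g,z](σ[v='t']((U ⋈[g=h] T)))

σ filters on v, owned by the right side.
E' = π[v,h,e,g,z]((U ⋈[g=h] σ[v='t'](T)))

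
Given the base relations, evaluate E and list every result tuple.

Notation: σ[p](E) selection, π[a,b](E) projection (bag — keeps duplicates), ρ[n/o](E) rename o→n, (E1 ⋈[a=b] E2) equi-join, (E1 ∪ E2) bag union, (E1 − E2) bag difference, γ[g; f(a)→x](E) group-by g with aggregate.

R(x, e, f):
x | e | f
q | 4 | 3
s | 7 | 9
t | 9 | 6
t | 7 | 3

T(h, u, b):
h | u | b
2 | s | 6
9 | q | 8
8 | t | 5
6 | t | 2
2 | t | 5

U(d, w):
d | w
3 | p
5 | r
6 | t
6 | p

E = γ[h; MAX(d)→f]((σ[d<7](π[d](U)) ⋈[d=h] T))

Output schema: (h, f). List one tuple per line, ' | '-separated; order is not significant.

Subexpression sizes:
  U → 4
  π[d](U) → 4
  σ[d<7](π[d](U)) → 4
  T → 5
  (σ[d<7](π[d](U)) ⋈[d=h] T) → 2
  γ[h; MAX(d)→f]((σ[d<7](π[d](U)) ⋈[d=h] T)) → 1

== RESULT ==
h | f
6 | 6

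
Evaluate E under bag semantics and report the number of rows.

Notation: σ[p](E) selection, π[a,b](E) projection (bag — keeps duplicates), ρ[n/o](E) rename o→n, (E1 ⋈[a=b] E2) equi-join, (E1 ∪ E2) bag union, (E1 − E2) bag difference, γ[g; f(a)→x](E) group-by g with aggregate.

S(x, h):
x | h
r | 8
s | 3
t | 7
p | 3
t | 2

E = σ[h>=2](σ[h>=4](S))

Stepwise |·|:
  S → 5
  σ[h>=4](S) → 2
  σ[h>=2](σ[h>=4](S)) → 2

|E| = 2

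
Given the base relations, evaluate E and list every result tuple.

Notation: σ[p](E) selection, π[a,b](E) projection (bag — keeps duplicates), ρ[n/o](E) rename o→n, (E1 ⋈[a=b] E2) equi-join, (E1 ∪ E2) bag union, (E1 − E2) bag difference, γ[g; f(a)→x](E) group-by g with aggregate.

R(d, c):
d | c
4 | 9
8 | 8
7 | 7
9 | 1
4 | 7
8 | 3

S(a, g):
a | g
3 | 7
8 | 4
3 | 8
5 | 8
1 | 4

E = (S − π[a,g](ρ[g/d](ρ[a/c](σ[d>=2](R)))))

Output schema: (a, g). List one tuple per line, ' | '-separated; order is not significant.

Row counts bottom-up:
  S → 5
  R → 6
  σ[d>=2](R) → 6
  ρ[a/c](σ[d>=2](R)) → 6
  ρ[g/d](ρ[a/c](σ[d>=2](R))) → 6
  π[a,g](ρ[g/d](ρ[a/c](σ[d>=2](R)))) → 6
  (S − π[a,g](ρ[g/d](ρ[a/c](σ[d>=2](R))))) → 4

== RESULT ==
a | g
1 | 4
3 | 7
5 | 8
8 | 4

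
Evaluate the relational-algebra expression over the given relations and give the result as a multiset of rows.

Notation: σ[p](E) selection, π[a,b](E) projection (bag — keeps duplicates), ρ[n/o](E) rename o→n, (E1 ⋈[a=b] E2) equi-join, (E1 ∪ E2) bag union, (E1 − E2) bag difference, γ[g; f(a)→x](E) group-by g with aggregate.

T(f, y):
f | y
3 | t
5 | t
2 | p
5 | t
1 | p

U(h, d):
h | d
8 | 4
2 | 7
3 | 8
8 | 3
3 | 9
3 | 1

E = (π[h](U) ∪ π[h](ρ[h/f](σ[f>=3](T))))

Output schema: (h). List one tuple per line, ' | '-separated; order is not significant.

Row counts bottom-up:
  U → 6
  π[h](U) → 6
  T → 5
  σ[f>=3](T) → 3
  ρ[h/f](σ[f>=3](T)) → 3
  π[h](ρ[h/f](σ[f>=3](T))) → 3
  (π[h](U) ∪ π[h](ρ[h/f](σ[f>=3](T)))) → 9

== RESULT ==
h
2
3
3
3
3
5
5
8
8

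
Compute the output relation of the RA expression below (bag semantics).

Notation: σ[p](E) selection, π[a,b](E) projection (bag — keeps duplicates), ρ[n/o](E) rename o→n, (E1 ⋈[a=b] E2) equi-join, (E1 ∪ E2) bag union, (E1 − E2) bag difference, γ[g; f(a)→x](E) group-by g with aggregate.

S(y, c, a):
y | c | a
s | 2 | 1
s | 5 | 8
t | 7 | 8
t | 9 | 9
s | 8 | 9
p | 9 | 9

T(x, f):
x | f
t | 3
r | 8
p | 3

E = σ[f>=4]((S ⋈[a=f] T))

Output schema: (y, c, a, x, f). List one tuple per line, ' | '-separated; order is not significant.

Row counts bottom-up:
  S → 6
  T → 3
  (S ⋈[a=f] T) → 2
  σ[f>=4]((S ⋈[a=f] T)) → 2

== RESULT ==
y | c | a | x | f
s | 5 | 8 | r | 8
t | 7 | 8 | r | 8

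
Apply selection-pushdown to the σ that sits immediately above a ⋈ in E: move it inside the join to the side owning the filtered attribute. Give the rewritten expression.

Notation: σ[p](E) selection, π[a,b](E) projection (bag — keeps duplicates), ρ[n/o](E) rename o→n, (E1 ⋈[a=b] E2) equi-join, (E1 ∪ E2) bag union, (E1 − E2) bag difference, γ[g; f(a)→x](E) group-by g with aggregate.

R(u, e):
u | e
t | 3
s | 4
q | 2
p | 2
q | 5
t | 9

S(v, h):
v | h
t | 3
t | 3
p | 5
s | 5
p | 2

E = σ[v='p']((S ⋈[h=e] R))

σ filters on v, owned by the left side.
E' = (σ[v='p'](S) ⋈[h=e] R)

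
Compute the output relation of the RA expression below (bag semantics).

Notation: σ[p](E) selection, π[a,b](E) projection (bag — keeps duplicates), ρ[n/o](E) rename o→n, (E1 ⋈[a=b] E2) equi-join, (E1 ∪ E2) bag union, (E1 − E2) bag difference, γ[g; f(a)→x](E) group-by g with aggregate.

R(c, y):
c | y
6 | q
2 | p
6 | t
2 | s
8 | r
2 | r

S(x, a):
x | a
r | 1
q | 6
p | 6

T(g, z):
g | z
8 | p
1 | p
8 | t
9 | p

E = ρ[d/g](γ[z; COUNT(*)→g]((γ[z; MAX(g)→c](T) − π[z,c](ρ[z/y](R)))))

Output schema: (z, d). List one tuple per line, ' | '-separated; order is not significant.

Per-node cardinality:
  T → 4
  γ[z; MAX(g)→c](T) → 2
  R → 6
  ρ[z/y](R) → 6
  π[z,c](ρ[z/y](R)) → 6
  (γ[z; MAX(g)→c](T) − π[z,c](ρ[z/y](R))) → 2
  γ[z; COUNT(*)→g]((γ[z; MAX(g)→c](T) − π[z,c](ρ[z/y](R)))) → 2
  ρ[d/g](γ[z; COUNT(*)→g]((γ[z; MAX(g)→c](T) − π[z,c](ρ[z/y](R))))) → 2

== RESULT ==
z | d
p | 1
t | 1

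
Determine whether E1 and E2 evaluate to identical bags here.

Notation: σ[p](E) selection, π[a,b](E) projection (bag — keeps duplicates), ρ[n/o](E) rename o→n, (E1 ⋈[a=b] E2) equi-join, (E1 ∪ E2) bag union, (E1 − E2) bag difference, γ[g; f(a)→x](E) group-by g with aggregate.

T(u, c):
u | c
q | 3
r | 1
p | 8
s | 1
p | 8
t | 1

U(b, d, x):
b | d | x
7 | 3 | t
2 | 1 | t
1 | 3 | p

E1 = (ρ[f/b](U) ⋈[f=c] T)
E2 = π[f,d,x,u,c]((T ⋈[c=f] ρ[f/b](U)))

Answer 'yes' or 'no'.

E1 row counts bottom-up:
  U → 3
  ρ[f/b](U) → 3
  T → 6
  (ρ[f/b](U) ⋈[f=c] T) → 3
E2 row counts bottom-up:
  T → 6
  U → 3
  ρ[f/b](U) → 3
  (T ⋈[c=f] ρ[f/b](U)) → 3
  π[f,d,x,u,c]((T ⋈[c=f] ρ[f/b](U))) → 3

E1 and E2 produce the same multiset:
f | d | x | u | c
1 | 3 | p | r | 1
1 | 3 | p | s | 1
1 | 3 | p | t | 1

yes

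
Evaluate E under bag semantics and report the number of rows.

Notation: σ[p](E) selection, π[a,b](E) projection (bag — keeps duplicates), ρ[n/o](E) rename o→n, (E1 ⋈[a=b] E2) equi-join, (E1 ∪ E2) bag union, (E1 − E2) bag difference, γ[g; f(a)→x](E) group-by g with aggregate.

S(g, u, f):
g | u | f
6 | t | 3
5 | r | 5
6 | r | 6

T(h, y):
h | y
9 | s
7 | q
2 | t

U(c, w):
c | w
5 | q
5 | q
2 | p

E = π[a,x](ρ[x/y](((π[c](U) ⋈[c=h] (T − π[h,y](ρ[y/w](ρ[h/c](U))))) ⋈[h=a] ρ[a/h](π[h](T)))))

Per-node cardinality:
  U → 3
  π[c](U) → 3
  T → 3
  U → 3
  ρ[h/c](U) → 3
  ρ[y/w](ρ[h/c](U)) → 3
  π[h,y](ρ[y/w](ρ[h/c](U))) → 3
  (T − π[h,y](ρ[y/w](ρ[h/c](U)))) → 3
  (π[c](U) ⋈[c=h] (T − π[h,y](ρ[y/w](ρ[h/c](U))))) → 1
  T → 3
  π[h](T) → 3
  ρ[a/h](π[h](T)) → 3
  ((π[c](U) ⋈[c=h] (T − π[h,y](ρ[y/w](ρ[h/c](U))))) ⋈[h=a] ρ[a/h](π[h](T))) → 1
  ρ[x/y](((π[c](U) ⋈[c=h] (T − π[h,y](ρ[y/w](ρ[h/c](U))))) ⋈[h=a] ρ[a/h](π[h](T)))) → 1
  π[a,x](ρ[x/y](((π[c](U) ⋈[c=h] (T − π[h,y](ρ[y/w](ρ[h/c](U))))) ⋈[h=a] ρ[a/h](π[h](T))))) → 1

|E| = 1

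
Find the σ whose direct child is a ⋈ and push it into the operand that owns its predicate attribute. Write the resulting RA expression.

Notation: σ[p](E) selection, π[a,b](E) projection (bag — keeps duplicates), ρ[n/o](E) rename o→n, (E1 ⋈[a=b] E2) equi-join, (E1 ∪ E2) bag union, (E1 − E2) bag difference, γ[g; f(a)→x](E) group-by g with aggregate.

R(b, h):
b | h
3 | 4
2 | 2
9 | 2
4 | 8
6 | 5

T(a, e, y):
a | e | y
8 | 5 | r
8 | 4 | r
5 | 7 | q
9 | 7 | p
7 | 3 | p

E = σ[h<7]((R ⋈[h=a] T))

σ filters on h, owned by the left side.
E' = (σ[h<7](R) ⋈[h=a] T)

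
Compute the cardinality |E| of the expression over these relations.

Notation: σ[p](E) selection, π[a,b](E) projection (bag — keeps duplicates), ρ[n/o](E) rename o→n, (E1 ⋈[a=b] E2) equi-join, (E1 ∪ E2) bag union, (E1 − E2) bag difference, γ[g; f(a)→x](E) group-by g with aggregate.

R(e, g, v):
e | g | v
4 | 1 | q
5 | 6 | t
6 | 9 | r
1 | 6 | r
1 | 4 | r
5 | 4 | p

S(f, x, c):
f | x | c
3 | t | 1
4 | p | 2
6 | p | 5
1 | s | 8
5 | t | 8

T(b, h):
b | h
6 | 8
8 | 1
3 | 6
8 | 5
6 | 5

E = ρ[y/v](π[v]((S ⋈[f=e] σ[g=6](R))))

Stepwise |·|:
  S → 5
  R → 6
  σ[g=6](R) → 2
  (S ⋈[f=e] σ[g=6](R)) → 2
  π[v]((S ⋈[f=e] σ[g=6](R))) → 2
  ρ[y/v](π[v]((S ⋈[f=e] σ[g=6](R)))) → 2

|E| = 2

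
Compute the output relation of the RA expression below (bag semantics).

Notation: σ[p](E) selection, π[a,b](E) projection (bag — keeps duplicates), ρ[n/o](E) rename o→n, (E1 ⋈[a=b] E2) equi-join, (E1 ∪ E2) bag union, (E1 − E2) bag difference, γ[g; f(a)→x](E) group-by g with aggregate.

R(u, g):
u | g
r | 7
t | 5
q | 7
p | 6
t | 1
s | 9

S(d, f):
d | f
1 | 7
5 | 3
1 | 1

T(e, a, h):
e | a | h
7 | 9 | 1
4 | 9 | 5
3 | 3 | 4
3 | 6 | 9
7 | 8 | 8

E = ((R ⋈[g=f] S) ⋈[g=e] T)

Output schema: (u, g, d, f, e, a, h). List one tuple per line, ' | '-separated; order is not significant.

Subexpression sizes:
  R → 6
  S → 3
  (R ⋈[g=f] S) → 3
  T → 5
  ((R ⋈[g=f] S) ⋈[g=e] T) → 4

== RESULT ==
u | g | d | f | e | a | h
q | 7 | 1 | 7 | 7 | 8 | 8
q | 7 | 1 | 7 | 7 | 9 | 1
r | 7 | 1 | 7 | 7 | 8 | 8
r | 7 | 1 | 7 | 7 | 9 | 1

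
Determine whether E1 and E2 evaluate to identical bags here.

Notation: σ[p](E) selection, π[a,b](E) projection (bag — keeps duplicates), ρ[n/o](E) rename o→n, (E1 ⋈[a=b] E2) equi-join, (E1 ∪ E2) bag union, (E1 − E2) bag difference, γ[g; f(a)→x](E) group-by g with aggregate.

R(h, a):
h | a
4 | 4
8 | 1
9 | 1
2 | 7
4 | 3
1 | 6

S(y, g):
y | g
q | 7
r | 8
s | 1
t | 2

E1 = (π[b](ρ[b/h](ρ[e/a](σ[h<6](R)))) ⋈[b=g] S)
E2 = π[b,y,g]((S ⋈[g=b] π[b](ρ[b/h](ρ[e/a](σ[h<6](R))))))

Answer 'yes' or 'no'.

E1 row counts bottom-up:
  R → 6
  σ[h<6](R) → 4
  ρ[e/a](σ[h<6](R)) → 4
  ρ[b/h](ρ[e/a](σ[h<6](R))) → 4
  π[b](ρ[b/h](ρ[e/a](σ[h<6](R)))) → 4
  S → 4
  (π[b](ρ[b/h](ρ[e/a](σ[h<6](R)))) ⋈[b=g] S) → 2
E2 row counts bottom-up:
  S → 4
  R → 6
  σ[h<6](R) → 4
  ρ[e/a](σ[h<6](R)) → 4
  ρ[b/h](ρ[e/a](σ[h<6](R))) → 4
  π[b](ρ[b/h](ρ[e/a](σ[h<6](R)))) → 4
  (S ⋈[g=b] π[b](ρ[b/h](ρ[e/a](σ[h<6](R))))) → 2
  π[b,y,g]((S ⋈[g=b] π[b](ρ[b/h](ρ[e/a](σ[h<6](R)))))) → 2

E1 and E2 produce the same multiset:
b | y | g
1 | s | 1
2 | t | 2

yes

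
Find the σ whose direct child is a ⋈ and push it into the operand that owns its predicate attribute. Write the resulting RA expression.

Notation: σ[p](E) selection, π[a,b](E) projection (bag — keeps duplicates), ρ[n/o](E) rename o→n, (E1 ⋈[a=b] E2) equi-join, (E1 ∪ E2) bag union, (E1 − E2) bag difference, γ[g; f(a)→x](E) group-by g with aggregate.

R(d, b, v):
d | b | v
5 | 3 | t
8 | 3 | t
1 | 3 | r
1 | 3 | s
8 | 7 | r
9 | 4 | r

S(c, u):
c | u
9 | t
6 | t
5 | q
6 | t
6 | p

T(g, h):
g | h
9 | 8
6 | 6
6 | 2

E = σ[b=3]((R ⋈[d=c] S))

σ filters on b, owned by the left side.
E' = (σ[b=3](R) ⋈[d=c] S)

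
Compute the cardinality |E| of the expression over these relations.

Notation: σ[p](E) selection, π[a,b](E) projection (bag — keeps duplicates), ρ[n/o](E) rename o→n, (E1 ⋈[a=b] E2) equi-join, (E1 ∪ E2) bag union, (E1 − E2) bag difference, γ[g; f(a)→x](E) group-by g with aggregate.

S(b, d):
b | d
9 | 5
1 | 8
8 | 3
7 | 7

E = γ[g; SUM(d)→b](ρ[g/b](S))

Stepwise |·|:
  S → 4
  ρ[g/b](S) → 4
  γ[g; SUM(d)→b](ρ[g/b](S)) → 4

|E| = 4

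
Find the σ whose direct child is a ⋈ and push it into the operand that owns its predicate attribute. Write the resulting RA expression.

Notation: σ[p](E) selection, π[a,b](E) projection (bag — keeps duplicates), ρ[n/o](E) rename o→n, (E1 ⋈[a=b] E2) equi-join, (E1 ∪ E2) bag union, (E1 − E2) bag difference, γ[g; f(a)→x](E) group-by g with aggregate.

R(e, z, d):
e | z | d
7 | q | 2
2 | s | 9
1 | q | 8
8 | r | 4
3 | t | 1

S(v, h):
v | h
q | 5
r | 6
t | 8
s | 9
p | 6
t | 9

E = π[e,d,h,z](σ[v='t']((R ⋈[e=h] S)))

σ filters on v, owned by the right side.
E' = π[e,d,h,z]((R ⋈[e=h] σ[v='t'](S)))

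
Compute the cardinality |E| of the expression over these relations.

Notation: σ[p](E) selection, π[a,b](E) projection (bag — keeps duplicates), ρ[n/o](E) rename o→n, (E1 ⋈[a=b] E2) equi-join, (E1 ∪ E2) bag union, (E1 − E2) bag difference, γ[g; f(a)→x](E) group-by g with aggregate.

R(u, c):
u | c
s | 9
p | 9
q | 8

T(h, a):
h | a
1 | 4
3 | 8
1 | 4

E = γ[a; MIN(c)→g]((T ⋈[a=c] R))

Stepwise |·|:
  T → 3
  R → 3
  (T ⋈[a=c] R) → 1
  γ[a; MIN(c)→g]((T ⋈[a=c] R)) → 1

|E| = 1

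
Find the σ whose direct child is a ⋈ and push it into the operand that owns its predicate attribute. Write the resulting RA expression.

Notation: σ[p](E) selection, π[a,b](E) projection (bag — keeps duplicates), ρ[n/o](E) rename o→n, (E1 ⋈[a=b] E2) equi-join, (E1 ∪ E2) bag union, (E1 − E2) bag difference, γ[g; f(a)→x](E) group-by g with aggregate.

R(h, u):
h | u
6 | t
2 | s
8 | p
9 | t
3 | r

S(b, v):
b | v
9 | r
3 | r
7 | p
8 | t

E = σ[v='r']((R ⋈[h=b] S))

σ filters on v, owned by the right side.
E' = (R ⋈[h=b] σ[v='r'](S))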